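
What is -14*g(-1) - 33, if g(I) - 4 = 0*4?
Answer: -89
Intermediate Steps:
g(I) = 4 (g(I) = 4 + 0*4 = 4 + 0 = 4)
-14*g(-1) - 33 = -14*4 - 33 = -56 - 33 = -89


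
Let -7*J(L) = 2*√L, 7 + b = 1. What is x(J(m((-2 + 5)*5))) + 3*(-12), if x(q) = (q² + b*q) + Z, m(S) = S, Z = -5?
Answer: -1949/49 + 12*√15/7 ≈ -33.136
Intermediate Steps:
b = -6 (b = -7 + 1 = -6)
J(L) = -2*√L/7
x(q) = -5 + q² - 6*q (x(q) = (q² - 6*q) - 5 = -5 + q² - 6*q)
x(J(m((-2 + 5)*5))) + 3*(-12) = (-5 + (-2*√5*√(-2 + 5)/7)² - (-12)*√((-2 + 5)*5)/7) + 3*(-12) = (-5 + (-2*√15/7)² - (-12)*√(3*5)/7) - 36 = (-5 + (-2*√15/7)² - (-12)*√15/7) - 36 = (-5 + 60/49 + 12*√15/7) - 36 = (-185/49 + 12*√15/7) - 36 = -1949/49 + 12*√15/7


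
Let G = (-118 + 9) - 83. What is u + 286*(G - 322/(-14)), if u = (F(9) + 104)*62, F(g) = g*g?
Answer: -36864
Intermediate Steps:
F(g) = g²
G = -192 (G = -109 - 83 = -192)
u = 11470 (u = (9² + 104)*62 = (81 + 104)*62 = 185*62 = 11470)
u + 286*(G - 322/(-14)) = 11470 + 286*(-192 - 322/(-14)) = 11470 + 286*(-192 - 322*(-1/14)) = 11470 + 286*(-192 + 23) = 11470 + 286*(-169) = 11470 - 48334 = -36864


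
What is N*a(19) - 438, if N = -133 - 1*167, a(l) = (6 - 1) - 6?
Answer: -138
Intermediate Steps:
a(l) = -1 (a(l) = 5 - 6 = -1)
N = -300 (N = -133 - 167 = -300)
N*a(19) - 438 = -300*(-1) - 438 = 300 - 438 = -138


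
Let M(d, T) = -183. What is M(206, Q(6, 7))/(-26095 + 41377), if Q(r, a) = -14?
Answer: -61/5094 ≈ -0.011975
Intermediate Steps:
M(206, Q(6, 7))/(-26095 + 41377) = -183/(-26095 + 41377) = -183/15282 = -183*1/15282 = -61/5094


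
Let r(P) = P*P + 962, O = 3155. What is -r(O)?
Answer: -9954987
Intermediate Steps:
r(P) = 962 + P² (r(P) = P² + 962 = 962 + P²)
-r(O) = -(962 + 3155²) = -(962 + 9954025) = -1*9954987 = -9954987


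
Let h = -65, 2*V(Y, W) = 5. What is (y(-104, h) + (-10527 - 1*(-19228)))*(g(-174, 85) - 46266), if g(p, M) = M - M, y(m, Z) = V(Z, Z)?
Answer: -402676131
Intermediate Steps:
V(Y, W) = 5/2 (V(Y, W) = (1/2)*5 = 5/2)
y(m, Z) = 5/2
g(p, M) = 0
(y(-104, h) + (-10527 - 1*(-19228)))*(g(-174, 85) - 46266) = (5/2 + (-10527 - 1*(-19228)))*(0 - 46266) = (5/2 + (-10527 + 19228))*(-46266) = (5/2 + 8701)*(-46266) = (17407/2)*(-46266) = -402676131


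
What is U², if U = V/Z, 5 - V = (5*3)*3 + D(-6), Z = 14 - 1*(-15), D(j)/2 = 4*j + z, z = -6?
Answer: 400/841 ≈ 0.47562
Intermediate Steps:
D(j) = -12 + 8*j (D(j) = 2*(4*j - 6) = 2*(-6 + 4*j) = -12 + 8*j)
Z = 29 (Z = 14 + 15 = 29)
V = 20 (V = 5 - ((5*3)*3 + (-12 + 8*(-6))) = 5 - (15*3 + (-12 - 48)) = 5 - (45 - 60) = 5 - 1*(-15) = 5 + 15 = 20)
U = 20/29 ≈ 0.68966
U² = (20/29)² = 400/841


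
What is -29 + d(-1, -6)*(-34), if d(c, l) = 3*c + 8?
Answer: -199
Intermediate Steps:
d(c, l) = 8 + 3*c
-29 + d(-1, -6)*(-34) = -29 + (8 + 3*(-1))*(-34) = -29 + (8 - 3)*(-34) = -29 + 5*(-34) = -29 - 170 = -199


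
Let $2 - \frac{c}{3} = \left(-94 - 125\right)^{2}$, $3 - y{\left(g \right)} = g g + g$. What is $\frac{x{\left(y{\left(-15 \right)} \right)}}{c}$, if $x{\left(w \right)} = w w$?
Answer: $- \frac{14283}{47959} \approx -0.29782$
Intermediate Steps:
$y{\left(g \right)} = 3 - g - g^{2}$ ($y{\left(g \right)} = 3 - \left(g g + g\right) = 3 - \left(g^{2} + g\right) = 3 - \left(g + g^{2}\right) = 3 - g - g^{2}$)
$x{\left(w \right)} = w^{2}$
$c = -143877$ ($c = 6 - 3 \left(-94 - 125\right)^{2} = 6 - 3 \left(-219\right)^{2} = 6 - 143883 = -143877$)
$\frac{x{\left(y{\left(-15 \right)} \right)}}{c} = \frac{\left(3 - -15 - \left(-15\right)^{2}\right)^{2}}{-143877} = \left(3 + 15 - 225\right)^{2} \left(- \frac{1}{143877}\right) = \left(-207\right)^{2} \left(- \frac{1}{143877}\right) = 42849 \left(- \frac{1}{143877}\right) = - \frac{14283}{47959}$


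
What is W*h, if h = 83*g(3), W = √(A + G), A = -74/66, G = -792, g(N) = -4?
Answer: -332*I*√863709/33 ≈ -9349.9*I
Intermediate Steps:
A = -37/33 (A = -74*1/66 = -37/33 ≈ -1.1212)
W = I*√863709/33 (W = √(-37/33 - 792) = √(-26173/33) = I*√863709/33 ≈ 28.162*I)
h = -332 (h = 83*(-4) = -332)
W*h = (I*√863709/33)*(-332) = -332*I*√863709/33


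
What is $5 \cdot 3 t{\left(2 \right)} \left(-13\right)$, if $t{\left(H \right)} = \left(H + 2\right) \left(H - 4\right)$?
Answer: $1560$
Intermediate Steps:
$t{\left(H \right)} = \left(-4 + H\right) \left(2 + H\right)$ ($t{\left(H \right)} = \left(2 + H\right) \left(-4 + H\right) = \left(-4 + H\right) \left(2 + H\right)$)
$5 \cdot 3 t{\left(2 \right)} \left(-13\right) = 5 \cdot 3 \left(-8 + 2^{2} - 4\right) \left(-13\right) = 15 \left(-8 + 4 - 4\right) \left(-13\right) = 15 \left(\left(-8\right) \left(-13\right)\right) = 15 \cdot 104 = 1560$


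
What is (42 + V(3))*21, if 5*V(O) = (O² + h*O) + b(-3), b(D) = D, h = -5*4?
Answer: 3276/5 ≈ 655.20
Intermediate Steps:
h = -20
V(O) = -⅗ - 4*O + O²/5 (V(O) = ((O² - 20*O) - 3)/5 = (-3 + O² - 20*O)/5 = -⅗ - 4*O + O²/5)
(42 + V(3))*21 = (42 + (-⅗ - 4*3 + (⅕)*3²))*21 = (42 + (-⅗ - 12 + (⅕)*9))*21 = (42 + (-⅗ - 12 + 9/5))*21 = (42 - 54/5)*21 = (156/5)*21 = 3276/5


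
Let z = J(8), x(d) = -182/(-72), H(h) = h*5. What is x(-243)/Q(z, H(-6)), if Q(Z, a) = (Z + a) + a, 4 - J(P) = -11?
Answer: -91/1620 ≈ -0.056173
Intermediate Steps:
J(P) = 15 (J(P) = 4 - 1*(-11) = 4 + 11 = 15)
H(h) = 5*h
x(d) = 91/36 (x(d) = -182*(-1/72) = 91/36)
z = 15
Q(Z, a) = Z + 2*a
x(-243)/Q(z, H(-6)) = 91/(36*(15 + 2*(5*(-6)))) = 91/(36*(15 + 2*(-30))) = 91/(36*(15 - 60)) = (91/36)/(-45) = (91/36)*(-1/45) = -91/1620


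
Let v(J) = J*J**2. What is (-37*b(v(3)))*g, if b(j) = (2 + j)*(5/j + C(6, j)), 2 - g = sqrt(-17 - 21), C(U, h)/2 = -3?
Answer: 336922/27 - 168461*I*sqrt(38)/27 ≈ 12479.0 - 38462.0*I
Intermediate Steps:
C(U, h) = -6 (C(U, h) = 2*(-3) = -6)
v(J) = J**3
g = 2 - I*sqrt(38) (g = 2 - sqrt(-17 - 21) = 2 - sqrt(-38) = 2 - I*sqrt(38) ≈ 2.0 - 6.1644*I)
b(j) = (-6 + 5/j)*(2 + j) (b(j) = (2 + j)*(5/j - 6) = (2 + j)*(-6 + 5/j) = (-6 + 5/j)*(2 + j))
(-37*b(v(3)))*g = (-37*(-7 - 6*3**3 + 10/(3**3)))*(2 - I*sqrt(38)) = (-37*(-7 - 6*27 + 10/27))*(2 - I*sqrt(38)) = (-37*(-7 - 162 + 10*(1/27)))*(2 - I*sqrt(38)) = (-37*(-7 - 162 + 10/27))*(2 - I*sqrt(38)) = (-37*(-4553/27))*(2 - I*sqrt(38)) = 168461*(2 - I*sqrt(38))/27 = 336922/27 - 168461*I*sqrt(38)/27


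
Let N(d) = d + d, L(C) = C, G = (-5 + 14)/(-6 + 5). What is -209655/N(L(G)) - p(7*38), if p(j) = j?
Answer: 22763/2 ≈ 11382.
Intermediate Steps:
G = -9 (G = 9/(-1) = 9*(-1) = -9)
N(d) = 2*d
-209655/N(L(G)) - p(7*38) = -209655/(2*(-9)) - 7*38 = -209655/(-18) - 1*266 = -209655*(-1/18) - 266 = 23295/2 - 266 = 22763/2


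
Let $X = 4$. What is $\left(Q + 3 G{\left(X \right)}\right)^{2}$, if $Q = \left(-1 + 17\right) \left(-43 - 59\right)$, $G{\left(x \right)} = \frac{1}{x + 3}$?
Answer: $\frac{130439241}{49} \approx 2.662 \cdot 10^{6}$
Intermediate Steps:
$G{\left(x \right)} = \frac{1}{3 + x}$
$Q = -1632$ ($Q = 16 \left(-102\right) = -1632$)
$\left(Q + 3 G{\left(X \right)}\right)^{2} = \left(-1632 + \frac{3}{3 + 4}\right)^{2} = \left(-1632 + \frac{3}{7}\right)^{2} = \left(- \frac{11421}{7}\right)^{2} = \frac{130439241}{49}$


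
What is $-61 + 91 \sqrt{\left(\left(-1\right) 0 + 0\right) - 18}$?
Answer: $-61 + 273 i \sqrt{2} \approx -61.0 + 386.08 i$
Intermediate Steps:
$-61 + 91 \sqrt{\left(\left(-1\right) 0 + 0\right) - 18} = -61 + 91 \sqrt{\left(0 + 0\right) - 18} = -61 + 91 \sqrt{0 - 18} = -61 + 91 \sqrt{-18} = -61 + 91 \cdot 3 i \sqrt{2} = -61 + 273 i \sqrt{2}$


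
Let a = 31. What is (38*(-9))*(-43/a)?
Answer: 14706/31 ≈ 474.39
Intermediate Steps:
(38*(-9))*(-43/a) = (38*(-9))*(-43/31) = -(-14706)/31 = -342*(-43/31) = 14706/31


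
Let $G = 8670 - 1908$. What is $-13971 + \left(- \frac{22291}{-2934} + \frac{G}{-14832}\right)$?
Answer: $- \frac{16879623779}{1208808} \approx -13964.0$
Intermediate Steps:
$G = 6762$ ($G = 8670 - 1908 = 6762$)
$-13971 + \left(- \frac{22291}{-2934} + \frac{G}{-14832}\right) = -13971 + \left(- \frac{22291}{-2934} + \frac{6762}{-14832}\right) = -13971 + \left(\left(-22291\right) \left(- \frac{1}{2934}\right) + 6762 \left(- \frac{1}{14832}\right)\right) = -13971 + \left(\frac{22291}{2934} - \frac{1127}{2472}\right) = -13971 + \frac{8632789}{1208808} = - \frac{16879623779}{1208808}$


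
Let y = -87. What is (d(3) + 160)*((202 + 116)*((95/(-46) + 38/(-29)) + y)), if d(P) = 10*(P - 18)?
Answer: -191691990/667 ≈ -2.8739e+5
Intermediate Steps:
d(P) = -180 + 10*P (d(P) = 10*(-18 + P) = -180 + 10*P)
(d(3) + 160)*((202 + 116)*((95/(-46) + 38/(-29)) + y)) = ((-180 + 10*3) + 160)*((202 + 116)*((95/(-46) + 38/(-29)) - 87)) = ((-180 + 30) + 160)*(318*((95*(-1/46) + 38*(-1/29)) - 87)) = (-150 + 160)*(318*((-95/46 - 38/29) - 87)) = 10*(318*(-4503/1334 - 87)) = 10*(318*(-120561/1334)) = 10*(-19169199/667) = -191691990/667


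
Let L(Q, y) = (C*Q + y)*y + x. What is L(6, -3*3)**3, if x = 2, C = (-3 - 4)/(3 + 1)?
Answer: 44738875/8 ≈ 5.5924e+6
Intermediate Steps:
C = -7/4 ≈ -1.7500
L(Q, y) = 2 + y*(y - 7*Q/4) (L(Q, y) = (-7*Q/4 + y)*y + 2 = (y - 7*Q/4)*y + 2 = y*(y - 7*Q/4) + 2 = 2 + y*(y - 7*Q/4))
L(6, -3*3)**3 = (2 + (-3*3)**2 - 7/4*6*(-3*3))**3 = (2 + (-9)**2 - 7/4*6*(-9))**3 = (2 + 81 + 189/2)**3 = (355/2)**3 = 44738875/8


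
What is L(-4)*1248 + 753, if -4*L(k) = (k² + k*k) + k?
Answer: -7983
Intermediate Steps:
L(k) = -k²/2 - k/4 (L(k) = -((k² + k*k) + k)/4 = -((k² + k²) + k)/4 = -(2*k² + k)/4 = -(k + 2*k²)/4 = -k²/2 - k/4)
L(-4)*1248 + 753 = -¼*(-4)*(1 + 2*(-4))*1248 + 753 = -¼*(-4)*(1 - 8)*1248 + 753 = -¼*(-4)*(-7)*1248 + 753 = -7*1248 + 753 = -8736 + 753 = -7983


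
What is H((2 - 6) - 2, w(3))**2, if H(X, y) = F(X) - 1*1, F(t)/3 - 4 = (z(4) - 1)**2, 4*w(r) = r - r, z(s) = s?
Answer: 1444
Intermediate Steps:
w(r) = 0 (w(r) = (r - r)/4 = (1/4)*0 = 0)
F(t) = 39 (F(t) = 12 + 3*(4 - 1)**2 = 12 + 3*3**2 = 12 + 3*9 = 12 + 27 = 39)
H(X, y) = 38 (H(X, y) = 39 - 1*1 = 39 - 1 = 38)
H((2 - 6) - 2, w(3))**2 = 38**2 = 1444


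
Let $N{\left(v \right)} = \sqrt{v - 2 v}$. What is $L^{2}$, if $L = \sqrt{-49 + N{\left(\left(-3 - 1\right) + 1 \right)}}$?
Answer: $-49 + \sqrt{3} \approx -47.268$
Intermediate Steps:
$N{\left(v \right)} = \sqrt{- v}$
$L = \sqrt{-49 + \sqrt{3}}$ ($L = \sqrt{-49 + \sqrt{- (\left(-3 - 1\right) + 1)}} = \sqrt{-49 + \sqrt{- (-4 + 1)}} = \sqrt{-49 + \sqrt{\left(-1\right) \left(-3\right)}} = \sqrt{-49 + \sqrt{3}} \approx 6.8752 i$)
$L^{2} = \left(\sqrt{-49 + \sqrt{3}}\right)^{2} = -49 + \sqrt{3}$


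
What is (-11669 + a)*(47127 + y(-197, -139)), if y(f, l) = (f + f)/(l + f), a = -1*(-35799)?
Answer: 95525035645/84 ≈ 1.1372e+9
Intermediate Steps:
a = 35799
y(f, l) = 2*f/(f + l) (y(f, l) = (2*f)/(f + l) = 2*f/(f + l))
(-11669 + a)*(47127 + y(-197, -139)) = (-11669 + 35799)*(47127 + 2*(-197)/(-197 - 139)) = 24130*(47127 + 2*(-197)/(-336)) = 24130*(47127 + 2*(-197)*(-1/336)) = 24130*(47127 + 197/168) = 24130*(7917533/168) = 95525035645/84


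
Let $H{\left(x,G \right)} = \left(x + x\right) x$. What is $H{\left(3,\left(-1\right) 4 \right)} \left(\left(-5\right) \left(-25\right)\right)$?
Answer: $2250$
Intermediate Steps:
$H{\left(x,G \right)} = 2 x^{2}$ ($H{\left(x,G \right)} = 2 x x = 2 x^{2}$)
$H{\left(3,\left(-1\right) 4 \right)} \left(\left(-5\right) \left(-25\right)\right) = 2 \cdot 3^{2} \left(\left(-5\right) \left(-25\right)\right) = 2 \cdot 9 \cdot 125 = 18 \cdot 125 = 2250$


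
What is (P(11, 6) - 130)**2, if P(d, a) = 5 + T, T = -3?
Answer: 16384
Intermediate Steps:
P(d, a) = 2 (P(d, a) = 5 - 3 = 2)
(P(11, 6) - 130)**2 = (2 - 130)**2 = (-128)**2 = 16384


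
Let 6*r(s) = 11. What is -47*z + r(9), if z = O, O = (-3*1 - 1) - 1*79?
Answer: 23417/6 ≈ 3902.8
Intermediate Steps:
r(s) = 11/6 (r(s) = (1/6)*11 = 11/6)
O = -83 (O = (-3 - 1) - 79 = -4 - 79 = -83)
z = -83
-47*z + r(9) = -47*(-83) + 11/6 = 3901 + 11/6 = 23417/6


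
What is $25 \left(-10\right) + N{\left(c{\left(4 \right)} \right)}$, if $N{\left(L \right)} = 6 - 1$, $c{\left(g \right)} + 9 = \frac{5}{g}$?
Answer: $-245$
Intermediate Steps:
$c{\left(g \right)} = -9 + \frac{5}{g}$
$N{\left(L \right)} = 5$ ($N{\left(L \right)} = 6 - 1 = 5$)
$25 \left(-10\right) + N{\left(c{\left(4 \right)} \right)} = 25 \left(-10\right) + 5 = -250 + 5 = -245$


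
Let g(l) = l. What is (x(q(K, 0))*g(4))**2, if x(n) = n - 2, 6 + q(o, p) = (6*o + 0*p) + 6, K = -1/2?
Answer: 400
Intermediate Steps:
K = -1/2 (K = -1*1/2 = -1/2 ≈ -0.50000)
q(o, p) = 6*o (q(o, p) = -6 + ((6*o + 0*p) + 6) = -6 + ((6*o + 0) + 6) = -6 + (6*o + 6) = -6 + (6 + 6*o) = 6*o)
x(n) = -2 + n
(x(q(K, 0))*g(4))**2 = ((-2 + 6*(-1/2))*4)**2 = ((-2 - 3)*4)**2 = (-5*4)**2 = (-20)**2 = 400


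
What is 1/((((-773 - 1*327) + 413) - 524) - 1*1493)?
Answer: -1/2704 ≈ -0.00036982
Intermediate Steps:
1/((((-773 - 1*327) + 413) - 524) - 1*1493) = 1/((((-773 - 327) + 413) - 524) - 1493) = 1/(((-1100 + 413) - 524) - 1493) = 1/((-687 - 524) - 1493) = 1/(-1211 - 1493) = 1/(-2704) = -1/2704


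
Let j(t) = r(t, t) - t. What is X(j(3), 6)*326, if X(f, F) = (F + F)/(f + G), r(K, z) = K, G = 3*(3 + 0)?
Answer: 1304/3 ≈ 434.67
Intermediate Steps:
G = 9 (G = 3*3 = 9)
j(t) = 0 (j(t) = t - t = 0)
X(f, F) = 2*F/(9 + f) (X(f, F) = (F + F)/(f + 9) = (2*F)/(9 + f) = 2*F/(9 + f))
X(j(3), 6)*326 = (2*6/(9 + 0))*326 = (2*6/9)*326 = (2*6*(1/9))*326 = (4/3)*326 = 1304/3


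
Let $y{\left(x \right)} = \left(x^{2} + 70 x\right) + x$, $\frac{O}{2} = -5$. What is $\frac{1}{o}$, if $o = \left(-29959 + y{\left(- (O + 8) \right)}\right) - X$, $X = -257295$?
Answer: $\frac{1}{227482} \approx 4.396 \cdot 10^{-6}$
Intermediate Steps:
$O = -10$ ($O = 2 \left(-5\right) = -10$)
$y{\left(x \right)} = x^{2} + 71 x$
$o = 227482$ ($o = \left(-29959 + - (-10 + 8) \left(71 - \left(-10 + 8\right)\right)\right) - -257295 = \left(-29959 + \left(-1\right) \left(-2\right) \left(71 - -2\right)\right) + 257295 = \left(-29959 + 2 \left(71 + 2\right)\right) + 257295 = \left(-29959 + 2 \cdot 73\right) + 257295 = \left(-29959 + 146\right) + 257295 = -29813 + 257295 = 227482$)
$\frac{1}{o} = \frac{1}{227482}$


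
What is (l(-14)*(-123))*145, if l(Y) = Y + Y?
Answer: 499380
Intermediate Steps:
l(Y) = 2*Y
(l(-14)*(-123))*145 = ((2*(-14))*(-123))*145 = -28*(-123)*145 = 3444*145 = 499380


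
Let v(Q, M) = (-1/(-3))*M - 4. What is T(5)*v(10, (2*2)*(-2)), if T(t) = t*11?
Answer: -1100/3 ≈ -366.67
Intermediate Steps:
T(t) = 11*t
v(Q, M) = -4 + M/3 (v(Q, M) = (-1*(-⅓))*M - 4 = M/3 - 4 = -4 + M/3)
T(5)*v(10, (2*2)*(-2)) = (11*5)*(-4 + ((2*2)*(-2))/3) = 55*(-4 + (4*(-2))/3) = 55*(-4 + (⅓)*(-8)) = 55*(-4 - 8/3) = 55*(-20/3) = -1100/3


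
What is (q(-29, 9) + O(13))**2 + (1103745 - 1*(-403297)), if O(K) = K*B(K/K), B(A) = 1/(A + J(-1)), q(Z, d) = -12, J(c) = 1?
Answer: 6028289/4 ≈ 1.5071e+6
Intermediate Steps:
B(A) = 1/(1 + A) (B(A) = 1/(A + 1) = 1/(1 + A))
O(K) = K/2 (O(K) = K/(1 + K/K) = K/(1 + 1) = K/2)
(q(-29, 9) + O(13))**2 + (1103745 - 1*(-403297)) = (-12 + (1/2)*13)**2 + (1103745 - 1*(-403297)) = (-12 + 13/2)**2 + (1103745 + 403297) = (-11/2)**2 + 1507042 = 121/4 + 1507042 = 6028289/4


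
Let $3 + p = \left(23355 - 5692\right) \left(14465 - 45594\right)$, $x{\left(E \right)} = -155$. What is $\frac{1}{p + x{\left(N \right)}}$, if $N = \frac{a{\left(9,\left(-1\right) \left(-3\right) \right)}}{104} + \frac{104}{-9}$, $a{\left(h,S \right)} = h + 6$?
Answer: $- \frac{1}{549831685} \approx -1.8187 \cdot 10^{-9}$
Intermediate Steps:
$a{\left(h,S \right)} = 6 + h$
$N = - \frac{10681}{936}$ ($N = \frac{6 + 9}{104} + \frac{104}{-9} = 15 \cdot \frac{1}{104} + 104 \left(- \frac{1}{9}\right) = \frac{15}{104} - \frac{104}{9} = - \frac{10681}{936} \approx -11.411$)
$p = -549831530$ ($p = -3 + \left(23355 - 5692\right) \left(14465 - 45594\right) = -3 + 17663 \left(-31129\right) = -3 - 549831527 = -549831530$)
$\frac{1}{p + x{\left(N \right)}} = \frac{1}{-549831530 - 155} = \frac{1}{-549831685} = - \frac{1}{549831685}$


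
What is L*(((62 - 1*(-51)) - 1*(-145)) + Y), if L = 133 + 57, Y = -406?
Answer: -28120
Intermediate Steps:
L = 190
L*(((62 - 1*(-51)) - 1*(-145)) + Y) = 190*(((62 - 1*(-51)) - 1*(-145)) - 406) = 190*(((62 + 51) + 145) - 406) = 190*((113 + 145) - 406) = 190*(258 - 406) = 190*(-148) = -28120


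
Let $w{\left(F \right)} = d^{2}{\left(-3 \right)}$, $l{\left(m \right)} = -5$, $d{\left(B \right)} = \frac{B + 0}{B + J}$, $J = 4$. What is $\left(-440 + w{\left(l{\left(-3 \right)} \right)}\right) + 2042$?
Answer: $1611$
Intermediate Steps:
$d{\left(B \right)} = \frac{B}{4 + B}$ ($d{\left(B \right)} = \frac{B + 0}{B + 4} = \frac{B}{4 + B}$)
$w{\left(F \right)} = 9$ ($w{\left(F \right)} = \left(- \frac{3}{4 - 3}\right)^{2} = \left(- \frac{3}{1}\right)^{2} = \left(\left(-3\right) 1\right)^{2} = \left(-3\right)^{2} = 9$)
$\left(-440 + w{\left(l{\left(-3 \right)} \right)}\right) + 2042 = \left(-440 + 9\right) + 2042 = -431 + 2042 = 1611$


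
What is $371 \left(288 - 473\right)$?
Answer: $-68635$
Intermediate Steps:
$371 \left(288 - 473\right) = 371 \left(-185\right) = -68635$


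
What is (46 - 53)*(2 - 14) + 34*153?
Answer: 5286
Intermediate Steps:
(46 - 53)*(2 - 14) + 34*153 = -7*(-12) + 5202 = 84 + 5202 = 5286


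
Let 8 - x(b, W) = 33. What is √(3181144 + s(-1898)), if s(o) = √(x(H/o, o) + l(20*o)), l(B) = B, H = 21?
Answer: √(3181144 + I*√37985) ≈ 1783.6 + 0.055*I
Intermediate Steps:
x(b, W) = -25 (x(b, W) = 8 - 1*33 = 8 - 33 = -25)
s(o) = √(-25 + 20*o)
√(3181144 + s(-1898)) = √(3181144 + √(-25 + 20*(-1898))) = √(3181144 + √(-25 - 37960)) = √(3181144 + √(-37985)) = √(3181144 + I*√37985)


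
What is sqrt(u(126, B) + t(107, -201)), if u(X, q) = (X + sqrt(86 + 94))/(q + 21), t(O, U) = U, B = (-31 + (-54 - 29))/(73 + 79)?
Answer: sqrt(-15777 + 24*sqrt(5))/9 ≈ 13.933*I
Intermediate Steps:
B = -3/4 (B = (-31 - 83)/152 = -114*1/152 = -3/4 ≈ -0.75000)
u(X, q) = (X + 6*sqrt(5))/(21 + q) (u(X, q) = (X + sqrt(180))/(21 + q) = (X + 6*sqrt(5))/(21 + q))
sqrt(u(126, B) + t(107, -201)) = sqrt((126 + 6*sqrt(5))/(21 - 3/4) - 201) = sqrt((126 + 6*sqrt(5))/(81/4) - 201) = sqrt(4*(126 + 6*sqrt(5))/81 - 201) = sqrt((56/9 + 8*sqrt(5)/27) - 201) = sqrt(-1753/9 + 8*sqrt(5)/27)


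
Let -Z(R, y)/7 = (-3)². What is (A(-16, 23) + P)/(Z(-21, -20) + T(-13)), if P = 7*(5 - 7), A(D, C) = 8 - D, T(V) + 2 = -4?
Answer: -10/69 ≈ -0.14493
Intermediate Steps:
T(V) = -6 (T(V) = -2 - 4 = -6)
P = -14 (P = 7*(-2) = -14)
Z(R, y) = -63 (Z(R, y) = -7*(-3)² = -7*9 = -63)
(A(-16, 23) + P)/(Z(-21, -20) + T(-13)) = ((8 - 1*(-16)) - 14)/(-63 - 6) = ((8 + 16) - 14)/(-69) = (24 - 14)*(-1/69) = 10*(-1/69) = -10/69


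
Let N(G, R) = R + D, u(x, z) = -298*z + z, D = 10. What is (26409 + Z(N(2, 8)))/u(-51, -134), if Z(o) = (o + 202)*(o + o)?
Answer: 11443/13266 ≈ 0.86258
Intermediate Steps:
u(x, z) = -297*z
N(G, R) = 10 + R (N(G, R) = R + 10 = 10 + R)
Z(o) = 2*o*(202 + o) (Z(o) = (202 + o)*(2*o) = 2*o*(202 + o))
(26409 + Z(N(2, 8)))/u(-51, -134) = (26409 + 2*(10 + 8)*(202 + (10 + 8)))/((-297*(-134))) = (26409 + 2*18*(202 + 18))/39798 = (26409 + 2*18*220)*(1/39798) = (26409 + 7920)*(1/39798) = 34329*(1/39798) = 11443/13266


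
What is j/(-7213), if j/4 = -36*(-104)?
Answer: -14976/7213 ≈ -2.0763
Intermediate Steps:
j = 14976 (j = 4*(-36*(-104)) = 4*3744 = 14976)
j/(-7213) = 14976/(-7213) = 14976*(-1/7213) = -14976/7213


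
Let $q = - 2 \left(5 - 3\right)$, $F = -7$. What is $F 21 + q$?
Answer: $-151$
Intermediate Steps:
$q = -4$ ($q = \left(-2\right) 2 = -4$)
$F 21 + q = \left(-7\right) 21 - 4 = -147 - 4 = -151$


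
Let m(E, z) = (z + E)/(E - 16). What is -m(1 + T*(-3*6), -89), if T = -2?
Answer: 52/21 ≈ 2.4762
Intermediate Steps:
m(E, z) = (E + z)/(-16 + E)
-m(1 + T*(-3*6), -89) = -((1 - (-6)*6) - 89)/(-16 + (1 - (-6)*6)) = -((1 - 2*(-18)) - 89)/(-16 + (1 - 2*(-18))) = -((1 + 36) - 89)/(-16 + (1 + 36)) = -(37 - 89)/(-16 + 37) = -(-52)/21 = -1*(-52/21) = 52/21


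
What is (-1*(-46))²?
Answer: 2116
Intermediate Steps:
(-1*(-46))² = 46² = 2116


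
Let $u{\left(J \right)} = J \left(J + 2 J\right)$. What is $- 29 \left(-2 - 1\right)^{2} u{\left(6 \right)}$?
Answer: $-28188$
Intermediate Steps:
$u{\left(J \right)} = 3 J^{2}$ ($u{\left(J \right)} = J 3 J = 3 J^{2}$)
$- 29 \left(-2 - 1\right)^{2} u{\left(6 \right)} = - 29 \left(-2 - 1\right)^{2} \cdot 3 \cdot 6^{2} = - 29 \left(-3\right)^{2} \cdot 3 \cdot 36 = \left(-29\right) 9 \cdot 108 = \left(-261\right) 108 = -28188$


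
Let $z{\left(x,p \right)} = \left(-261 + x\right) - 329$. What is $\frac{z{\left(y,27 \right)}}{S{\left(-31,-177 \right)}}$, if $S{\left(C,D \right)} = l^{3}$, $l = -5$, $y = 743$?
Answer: $- \frac{153}{125} \approx -1.224$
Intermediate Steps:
$z{\left(x,p \right)} = -590 + x$
$S{\left(C,D \right)} = -125$ ($S{\left(C,D \right)} = \left(-5\right)^{3} = -125$)
$\frac{z{\left(y,27 \right)}}{S{\left(-31,-177 \right)}} = \frac{-590 + 743}{-125} = 153 \left(- \frac{1}{125}\right) = - \frac{153}{125}$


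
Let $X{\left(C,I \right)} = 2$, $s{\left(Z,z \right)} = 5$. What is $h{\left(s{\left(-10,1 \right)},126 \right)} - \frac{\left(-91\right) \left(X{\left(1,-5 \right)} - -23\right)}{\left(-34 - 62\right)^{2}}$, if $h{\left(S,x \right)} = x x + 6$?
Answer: $\frac{146370787}{9216} \approx 15882.0$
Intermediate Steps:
$h{\left(S,x \right)} = 6 + x^{2}$ ($h{\left(S,x \right)} = x^{2} + 6 = 6 + x^{2}$)
$h{\left(s{\left(-10,1 \right)},126 \right)} - \frac{\left(-91\right) \left(X{\left(1,-5 \right)} - -23\right)}{\left(-34 - 62\right)^{2}} = \left(6 + 126^{2}\right) - \frac{\left(-91\right) \left(2 - -23\right)}{\left(-34 - 62\right)^{2}} = \left(6 + 15876\right) - \frac{\left(-91\right) \left(2 + 23\right)}{\left(-96\right)^{2}} = 15882 - \frac{\left(-91\right) 25}{9216} = 15882 - \left(-2275\right) \frac{1}{9216} = 15882 - - \frac{2275}{9216} = 15882 + \frac{2275}{9216} = \frac{146370787}{9216}$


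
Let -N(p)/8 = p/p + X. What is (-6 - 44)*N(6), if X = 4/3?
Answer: 2800/3 ≈ 933.33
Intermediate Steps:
X = 4/3 (X = 4*(1/3) = 4/3 ≈ 1.3333)
N(p) = -56/3 (N(p) = -8*(p/p + 4/3) = -8*(1 + 4/3) = -8*7/3 = -56/3)
(-6 - 44)*N(6) = (-6 - 44)*(-56/3) = -50*(-56/3) = 2800/3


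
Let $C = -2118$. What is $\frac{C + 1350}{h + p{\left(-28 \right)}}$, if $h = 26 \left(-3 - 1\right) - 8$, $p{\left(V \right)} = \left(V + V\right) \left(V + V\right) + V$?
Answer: $- \frac{192}{749} \approx -0.25634$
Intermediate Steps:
$p{\left(V \right)} = V + 4 V^{2}$ ($p{\left(V \right)} = 2 V 2 V + V = 4 V^{2} + V = V + 4 V^{2}$)
$h = -112$ ($h = 26 \left(-3 - 1\right) - 8 = 26 \left(-4\right) - 8 = -104 - 8 = -112$)
$\frac{C + 1350}{h + p{\left(-28 \right)}} = \frac{-2118 + 1350}{-112 - 28 \left(1 + 4 \left(-28\right)\right)} = - \frac{768}{-112 - 28 \left(1 - 112\right)} = - \frac{768}{-112 - -3108} = - \frac{768}{-112 + 3108} = - \frac{768}{2996} = \left(-768\right) \frac{1}{2996} = - \frac{192}{749}$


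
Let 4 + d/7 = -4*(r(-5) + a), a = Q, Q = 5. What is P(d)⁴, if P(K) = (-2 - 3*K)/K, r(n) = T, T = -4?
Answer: 47458321/614656 ≈ 77.211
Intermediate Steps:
r(n) = -4
a = 5
d = -56 (d = -28 + 7*(-4*(-4 + 5)) = -28 + 7*(-4*1) = -28 + 7*(-4) = -28 - 28 = -56)
P(K) = (-2 - 3*K)/K
P(d)⁴ = (-3 - 2/(-56))⁴ = (-3 - 2*(-1/56))⁴ = (-3 + 1/28)⁴ = (-83/28)⁴ = 47458321/614656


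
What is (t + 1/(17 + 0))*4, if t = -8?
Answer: -540/17 ≈ -31.765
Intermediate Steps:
(t + 1/(17 + 0))*4 = (-8 + 1/(17 + 0))*4 = (-8 + 1/17)*4 = -135/17*4 = -540/17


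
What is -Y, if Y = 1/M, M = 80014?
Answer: -1/80014 ≈ -1.2498e-5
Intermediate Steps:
Y = 1/80014 ≈ 1.2498e-5
-Y = -1*1/80014 = -1/80014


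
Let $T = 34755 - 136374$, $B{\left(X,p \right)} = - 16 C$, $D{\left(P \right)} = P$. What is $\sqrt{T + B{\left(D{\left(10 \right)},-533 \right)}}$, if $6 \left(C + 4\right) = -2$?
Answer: $\frac{i \sqrt{913947}}{3} \approx 318.67 i$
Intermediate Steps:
$C = - \frac{13}{3}$ ($C = -4 + \frac{1}{6} \left(-2\right) = -4 - \frac{1}{3} = - \frac{13}{3} \approx -4.3333$)
$B{\left(X,p \right)} = \frac{208}{3}$ ($B{\left(X,p \right)} = \left(-16\right) \left(- \frac{13}{3}\right) = \frac{208}{3}$)
$T = -101619$
$\sqrt{T + B{\left(D{\left(10 \right)},-533 \right)}} = \sqrt{-101619 + \frac{208}{3}} = \sqrt{- \frac{304649}{3}} = \frac{i \sqrt{913947}}{3}$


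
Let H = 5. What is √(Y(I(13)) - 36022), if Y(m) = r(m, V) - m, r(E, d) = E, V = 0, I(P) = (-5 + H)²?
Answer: I*√36022 ≈ 189.79*I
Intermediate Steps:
I(P) = 0 (I(P) = (-5 + 5)² = 0² = 0)
Y(m) = 0 (Y(m) = m - m = 0)
√(Y(I(13)) - 36022) = √(0 - 36022) = √(-36022) = I*√36022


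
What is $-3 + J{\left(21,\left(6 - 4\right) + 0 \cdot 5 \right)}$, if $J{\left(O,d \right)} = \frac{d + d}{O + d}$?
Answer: $- \frac{65}{23} \approx -2.8261$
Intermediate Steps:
$J{\left(O,d \right)} = \frac{2 d}{O + d}$
$-3 + J{\left(21,\left(6 - 4\right) + 0 \cdot 5 \right)} = -3 + \frac{2 \left(\left(6 - 4\right) + 0 \cdot 5\right)}{21 + \left(\left(6 - 4\right) + 0 \cdot 5\right)} = -3 + \frac{2 \left(2 + 0\right)}{21 + \left(2 + 0\right)} = -3 + 2 \cdot 2 \frac{1}{21 + 2} = -3 + 2 \cdot 2 \cdot \frac{1}{23} = -3 + \frac{4}{23} = - \frac{65}{23}$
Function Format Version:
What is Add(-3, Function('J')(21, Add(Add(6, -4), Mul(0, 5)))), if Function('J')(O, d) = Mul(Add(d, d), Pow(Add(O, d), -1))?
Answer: Rational(-65, 23) ≈ -2.8261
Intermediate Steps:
Function('J')(O, d) = Mul(2, d, Pow(Add(O, d), -1)) (Function('J')(O, d) = Mul(Mul(2, d), Pow(Add(O, d), -1)) = Mul(2, d, Pow(Add(O, d), -1)))
Add(-3, Function('J')(21, Add(Add(6, -4), Mul(0, 5)))) = Add(-3, Mul(2, Add(Add(6, -4), Mul(0, 5)), Pow(Add(21, Add(Add(6, -4), Mul(0, 5))), -1))) = Add(-3, Mul(2, Add(2, 0), Pow(Add(21, Add(2, 0)), -1))) = Add(-3, Mul(2, 2, Pow(Add(21, 2), -1))) = Add(-3, Mul(2, 2, Pow(23, -1))) = Add(-3, Mul(2, 2, Rational(1, 23))) = Add(-3, Rational(4, 23)) = Rational(-65, 23)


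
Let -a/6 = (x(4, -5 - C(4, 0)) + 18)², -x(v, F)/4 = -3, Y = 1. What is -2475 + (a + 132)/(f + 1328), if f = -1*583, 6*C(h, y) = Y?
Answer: -1849143/745 ≈ -2482.1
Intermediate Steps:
C(h, y) = ⅙ (C(h, y) = (⅙)*1 = ⅙)
x(v, F) = 12 (x(v, F) = -4*(-3) = 12)
f = -583
a = -5400 (a = -6*(12 + 18)² = -6*30² = -6*900 = -5400)
-2475 + (a + 132)/(f + 1328) = -2475 + (-5400 + 132)/(-583 + 1328) = -2475 - 5268/745 = -1849143/745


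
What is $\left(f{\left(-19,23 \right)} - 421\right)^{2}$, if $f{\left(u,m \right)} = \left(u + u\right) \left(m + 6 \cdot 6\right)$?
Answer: $7091569$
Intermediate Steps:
$f{\left(u,m \right)} = 2 u \left(36 + m\right)$ ($f{\left(u,m \right)} = 2 u \left(m + 36\right) = 2 u \left(36 + m\right)$)
$\left(f{\left(-19,23 \right)} - 421\right)^{2} = \left(2 \left(-19\right) \left(36 + 23\right) - 421\right)^{2} = \left(2 \left(-19\right) 59 - 421\right)^{2} = \left(-2242 - 421\right)^{2} = \left(-2663\right)^{2} = 7091569$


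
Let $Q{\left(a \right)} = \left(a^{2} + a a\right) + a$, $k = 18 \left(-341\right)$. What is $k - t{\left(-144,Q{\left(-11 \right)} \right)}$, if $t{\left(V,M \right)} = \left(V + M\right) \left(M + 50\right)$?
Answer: $-30585$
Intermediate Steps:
$k = -6138$
$Q{\left(a \right)} = a + 2 a^{2}$ ($Q{\left(a \right)} = \left(a^{2} + a^{2}\right) + a = 2 a^{2} + a = a + 2 a^{2}$)
$t{\left(V,M \right)} = \left(50 + M\right) \left(M + V\right)$ ($t{\left(V,M \right)} = \left(M + V\right) \left(50 + M\right) = \left(50 + M\right) \left(M + V\right)$)
$k - t{\left(-144,Q{\left(-11 \right)} \right)} = -6138 - \left(\left(- 11 \left(1 + 2 \left(-11\right)\right)\right)^{2} + 50 \left(- 11 \left(1 + 2 \left(-11\right)\right)\right) + 50 \left(-144\right) + - 11 \left(1 + 2 \left(-11\right)\right) \left(-144\right)\right) = -6138 - \left(\left(- 11 \left(1 - 22\right)\right)^{2} + 50 \left(- 11 \left(1 - 22\right)\right) - 7200 + - 11 \left(1 - 22\right) \left(-144\right)\right) = -6138 - \left(\left(\left(-11\right) \left(-21\right)\right)^{2} + 50 \left(\left(-11\right) \left(-21\right)\right) - 7200 + \left(-11\right) \left(-21\right) \left(-144\right)\right) = -6138 - \left(231^{2} + 50 \cdot 231 - 7200 + 231 \left(-144\right)\right) = -6138 - \left(53361 + 11550 - 7200 - 33264\right) = -6138 - 24447 = -30585$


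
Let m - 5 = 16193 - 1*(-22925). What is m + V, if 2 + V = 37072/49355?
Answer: 1930854027/49355 ≈ 39122.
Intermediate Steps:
V = -61638/49355 (V = -2 + 37072/49355 = -61638/49355 ≈ -1.2489)
m = 39123 (m = 5 + (16193 - 1*(-22925)) = 5 + (16193 + 22925) = 5 + 39118 = 39123)
m + V = 39123 - 61638/49355 = 1930854027/49355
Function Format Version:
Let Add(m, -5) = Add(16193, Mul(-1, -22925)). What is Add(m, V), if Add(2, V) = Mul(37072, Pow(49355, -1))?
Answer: Rational(1930854027, 49355) ≈ 39122.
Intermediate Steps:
V = Rational(-61638, 49355) (V = Add(-2, Mul(37072, Pow(49355, -1))) = Add(-2, Mul(37072, Rational(1, 49355))) = Add(-2, Rational(37072, 49355)) = Rational(-61638, 49355) ≈ -1.2489)
m = 39123 (m = Add(5, Add(16193, Mul(-1, -22925))) = Add(5, Add(16193, 22925)) = Add(5, 39118) = 39123)
Add(m, V) = Add(39123, Rational(-61638, 49355)) = Rational(1930854027, 49355)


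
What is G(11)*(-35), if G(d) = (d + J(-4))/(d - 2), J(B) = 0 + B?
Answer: -245/9 ≈ -27.222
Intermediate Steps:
J(B) = B
G(d) = (-4 + d)/(-2 + d) (G(d) = (d - 4)/(d - 2) = (-4 + d)/(-2 + d))
G(11)*(-35) = ((-4 + 11)/(-2 + 11))*(-35) = (7/9)*(-35) = -245/9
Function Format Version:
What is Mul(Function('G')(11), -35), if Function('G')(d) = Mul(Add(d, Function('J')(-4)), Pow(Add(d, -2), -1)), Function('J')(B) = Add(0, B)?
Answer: Rational(-245, 9) ≈ -27.222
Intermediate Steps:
Function('J')(B) = B
Function('G')(d) = Mul(Pow(Add(-2, d), -1), Add(-4, d)) (Function('G')(d) = Mul(Add(d, -4), Pow(Add(d, -2), -1)) = Mul(Add(-4, d), Pow(Add(-2, d), -1)) = Mul(Pow(Add(-2, d), -1), Add(-4, d)))
Mul(Function('G')(11), -35) = Mul(Mul(Pow(Add(-2, 11), -1), Add(-4, 11)), -35) = Mul(Mul(Pow(9, -1), 7), -35) = Mul(Mul(Rational(1, 9), 7), -35) = Mul(Rational(7, 9), -35) = Rational(-245, 9)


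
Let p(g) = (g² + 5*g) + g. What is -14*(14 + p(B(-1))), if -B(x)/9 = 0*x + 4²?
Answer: -278404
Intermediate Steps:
B(x) = -144 (B(x) = -9*(0*x + 4²) = -9*(0 + 16) = -9*16 = -144)
p(g) = g² + 6*g
-14*(14 + p(B(-1))) = -14*(14 - 144*(6 - 144)) = -14*(14 - 144*(-138)) = -14*(14 + 19872) = -14*19886 = -278404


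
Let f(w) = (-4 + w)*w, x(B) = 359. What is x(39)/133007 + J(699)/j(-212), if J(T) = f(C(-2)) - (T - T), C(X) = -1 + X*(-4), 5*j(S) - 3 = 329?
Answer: 14084923/44158324 ≈ 0.31896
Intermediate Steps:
j(S) = 332/5 (j(S) = 3/5 + (1/5)*329 = 3/5 + 329/5 = 332/5)
C(X) = -1 - 4*X
f(w) = w*(-4 + w)
J(T) = 21 (J(T) = (-1 - 4*(-2))*(-4 + (-1 - 4*(-2))) - (T - T) = (-1 + 8)*(-4 + (-1 + 8)) - 1*0 = 7*(-4 + 7) + 0 = 7*3 + 0 = 21 + 0 = 21)
x(39)/133007 + J(699)/j(-212) = 359/133007 + 21/(332/5) = 359*(1/133007) + 21*(5/332) = 359/133007 + 105/332 = 14084923/44158324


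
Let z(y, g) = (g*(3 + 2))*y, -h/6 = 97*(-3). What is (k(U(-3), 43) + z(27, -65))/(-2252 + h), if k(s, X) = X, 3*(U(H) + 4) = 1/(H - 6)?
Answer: 4366/253 ≈ 17.257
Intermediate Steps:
U(H) = -4 + 1/(3*(-6 + H)) (U(H) = -4 + 1/(3*(H - 6)) = -4 + 1/(3*(-6 + H)))
h = 1746 (h = -582*(-3) = -6*(-291) = 1746)
z(y, g) = 5*g*y (z(y, g) = (g*5)*y = (5*g)*y = 5*g*y)
(k(U(-3), 43) + z(27, -65))/(-2252 + h) = (43 + 5*(-65)*27)/(-2252 + 1746) = (43 - 8775)/(-506) = -8732*(-1/506) = 4366/253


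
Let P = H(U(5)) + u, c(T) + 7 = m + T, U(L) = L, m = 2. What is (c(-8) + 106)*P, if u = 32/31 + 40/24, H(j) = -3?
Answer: -28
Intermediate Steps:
u = 251/93 (u = 32*(1/31) + 40*(1/24) = 32/31 + 5/3 = 251/93 ≈ 2.6989)
c(T) = -5 + T (c(T) = -7 + (2 + T) = -5 + T)
P = -28/93 (P = -3 + 251/93 = -28/93 ≈ -0.30108)
(c(-8) + 106)*P = ((-5 - 8) + 106)*(-28/93) = (-13 + 106)*(-28/93) = 93*(-28/93) = -28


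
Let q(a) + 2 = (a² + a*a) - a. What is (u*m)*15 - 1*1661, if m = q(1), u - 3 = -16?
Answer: -1466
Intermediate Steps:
u = -13 (u = 3 - 16 = -13)
q(a) = -2 - a + 2*a² (q(a) = -2 + ((a² + a*a) - a) = -2 + ((a² + a²) - a) = -2 + (2*a² - a) = -2 + (-a + 2*a²) = -2 - a + 2*a²)
m = -1 (m = -2 - 1*1 + 2*1² = -2 - 1 + 2*1 = -2 - 1 + 2 = -1)
(u*m)*15 - 1*1661 = -13*(-1)*15 - 1*1661 = 13*15 - 1661 = 195 - 1661 = -1466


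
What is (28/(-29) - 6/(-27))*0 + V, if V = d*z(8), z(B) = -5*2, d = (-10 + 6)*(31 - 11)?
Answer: 800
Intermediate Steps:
d = -80 (d = -4*20 = -80)
z(B) = -10
V = 800 (V = -80*(-10) = 800)
(28/(-29) - 6/(-27))*0 + V = (28/(-29) - 6/(-27))*0 + 800 = (28*(-1/29) - 6*(-1/27))*0 + 800 = (-28/29 + 2/9)*0 + 800 = -194/261*0 + 800 = 0 + 800 = 800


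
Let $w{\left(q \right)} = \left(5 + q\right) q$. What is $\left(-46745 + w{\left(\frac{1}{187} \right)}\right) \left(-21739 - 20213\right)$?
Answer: $\frac{68575786699488}{34969} \approx 1.961 \cdot 10^{9}$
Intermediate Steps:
$w{\left(q \right)} = q \left(5 + q\right)$
$\left(-46745 + w{\left(\frac{1}{187} \right)}\right) \left(-21739 - 20213\right) = \left(-46745 + \frac{5 + \frac{1}{187}}{187}\right) \left(-21739 - 20213\right) = \left(-46745 + \frac{5 + \frac{1}{187}}{187}\right) \left(-41952\right) = \left(-46745 + \frac{1}{187} \cdot \frac{936}{187}\right) \left(-41952\right) = \left(-46745 + \frac{936}{34969}\right) \left(-41952\right) = \left(- \frac{1634624969}{34969}\right) \left(-41952\right) = \frac{68575786699488}{34969}$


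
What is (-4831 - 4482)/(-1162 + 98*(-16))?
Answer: 9313/2730 ≈ 3.4114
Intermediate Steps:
(-4831 - 4482)/(-1162 + 98*(-16)) = -9313/(-1162 - 1568) = -9313/(-2730) = -9313*(-1/2730) = 9313/2730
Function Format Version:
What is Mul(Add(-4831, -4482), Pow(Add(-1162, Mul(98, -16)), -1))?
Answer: Rational(9313, 2730) ≈ 3.4114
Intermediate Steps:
Mul(Add(-4831, -4482), Pow(Add(-1162, Mul(98, -16)), -1)) = Mul(-9313, Pow(Add(-1162, -1568), -1)) = Mul(-9313, Pow(-2730, -1)) = Mul(-9313, Rational(-1, 2730)) = Rational(9313, 2730)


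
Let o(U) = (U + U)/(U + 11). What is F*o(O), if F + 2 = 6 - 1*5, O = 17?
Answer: -17/14 ≈ -1.2143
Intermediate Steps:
o(U) = 2*U/(11 + U) (o(U) = (2*U)/(11 + U) = 2*U/(11 + U))
F = -1 (F = -2 + (6 - 1*5) = -2 + (6 - 5) = -2 + 1 = -1)
F*o(O) = -2*17/(11 + 17) = -2*17/28 = -1*17/14 = -17/14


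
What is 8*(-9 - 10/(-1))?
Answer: 8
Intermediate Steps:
8*(-9 - 10/(-1)) = 8*(-9 - 10*(-1)) = 8*(-9 + 10) = 8*1 = 8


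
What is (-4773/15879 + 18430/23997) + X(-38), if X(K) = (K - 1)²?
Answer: 10171099516/6685059 ≈ 1521.5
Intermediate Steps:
X(K) = (-1 + K)²
(-4773/15879 + 18430/23997) + X(-38) = (-4773/15879 + 18430/23997) + (-1 - 38)² = (-4773*1/15879 + 18430*(1/23997)) + (-39)² = (-1591/5293 + 970/1263) + 1521 = 3124777/6685059 + 1521 = 10171099516/6685059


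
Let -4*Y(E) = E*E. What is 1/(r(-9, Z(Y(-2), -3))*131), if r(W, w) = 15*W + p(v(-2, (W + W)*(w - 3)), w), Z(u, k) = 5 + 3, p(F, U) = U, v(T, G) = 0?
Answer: -1/16637 ≈ -6.0107e-5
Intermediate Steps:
Y(E) = -E²/4 (Y(E) = -E*E/4 = -E²/4)
Z(u, k) = 8
r(W, w) = w + 15*W (r(W, w) = 15*W + w = w + 15*W)
1/(r(-9, Z(Y(-2), -3))*131) = 1/((8 + 15*(-9))*131) = (1/131)/(8 - 135) = (1/131)/(-127) = -1/127*1/131 = -1/16637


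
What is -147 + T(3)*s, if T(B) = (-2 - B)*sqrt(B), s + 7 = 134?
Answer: -147 - 635*sqrt(3) ≈ -1246.9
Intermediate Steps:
s = 127 (s = -7 + 134 = 127)
T(B) = sqrt(B)*(-2 - B)
-147 + T(3)*s = -147 + (sqrt(3)*(-2 - 1*3))*127 = -147 + (sqrt(3)*(-2 - 3))*127 = -147 + (sqrt(3)*(-5))*127 = -147 - 5*sqrt(3)*127 = -147 - 635*sqrt(3)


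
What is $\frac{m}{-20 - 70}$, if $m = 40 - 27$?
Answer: $- \frac{13}{90} \approx -0.14444$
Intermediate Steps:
$m = 13$ ($m = 40 - 27 = 13$)
$\frac{m}{-20 - 70} = \frac{13}{-20 - 70} = \frac{13}{-90} = 13 \left(- \frac{1}{90}\right) = - \frac{13}{90}$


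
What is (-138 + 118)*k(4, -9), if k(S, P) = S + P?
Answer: 100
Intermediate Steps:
k(S, P) = P + S
(-138 + 118)*k(4, -9) = (-138 + 118)*(-9 + 4) = -20*(-5) = 100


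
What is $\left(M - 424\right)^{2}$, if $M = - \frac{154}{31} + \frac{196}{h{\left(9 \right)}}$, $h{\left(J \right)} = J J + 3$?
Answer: $\frac{1574264329}{8649} \approx 1.8202 \cdot 10^{5}$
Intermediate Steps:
$h{\left(J \right)} = 3 + J^{2}$ ($h{\left(J \right)} = J^{2} + 3 = 3 + J^{2}$)
$M = - \frac{245}{93}$ ($M = - \frac{154}{31} + \frac{196}{3 + 9^{2}} = \left(-154\right) \frac{1}{31} + \frac{196}{3 + 81} = - \frac{154}{31} + \frac{196}{84} = - \frac{154}{31} + 196 \cdot \frac{1}{84} = - \frac{154}{31} + \frac{7}{3} = - \frac{245}{93} \approx -2.6344$)
$\left(M - 424\right)^{2} = \left(- \frac{245}{93} - 424\right)^{2} = \left(- \frac{39677}{93}\right)^{2} = \frac{1574264329}{8649}$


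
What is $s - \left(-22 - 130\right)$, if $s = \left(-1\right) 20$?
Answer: $132$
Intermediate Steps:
$s = -20$
$s - \left(-22 - 130\right) = -20 - \left(-22 - 130\right) = -20 - -152 = -20 + 152 = 132$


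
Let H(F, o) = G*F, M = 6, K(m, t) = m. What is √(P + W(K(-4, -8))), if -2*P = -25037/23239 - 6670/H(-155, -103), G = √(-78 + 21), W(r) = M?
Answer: √(44102009249094510 + 2545993242593076*I*√57)/82126626 ≈ 2.6145 + 0.54501*I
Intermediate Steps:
W(r) = 6
G = I*√57 (G = √(-57) = I*√57 ≈ 7.5498*I)
H(F, o) = I*F*√57 (H(F, o) = (I*√57)*F = I*F*√57)
P = 25037/46478 + 667*I*√57/1767 (P = -(-25037/23239 - 6670*I*√57/8835)/2 = -(-25037*1/23239 - 6670*I*√57/8835)/2 = -(-25037/23239 - 1334*I*√57/1767)/2 = 25037/46478 + 667*I*√57/1767 ≈ 0.53868 + 2.8499*I)
√(P + W(K(-4, -8))) = √((25037/46478 + 667*I*√57/1767) + 6) = √(303905/46478 + 667*I*√57/1767)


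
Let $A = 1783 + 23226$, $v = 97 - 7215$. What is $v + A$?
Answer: $17891$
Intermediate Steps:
$v = -7118$ ($v = 97 - 7215 = -7118$)
$A = 25009$
$v + A = -7118 + 25009 = 17891$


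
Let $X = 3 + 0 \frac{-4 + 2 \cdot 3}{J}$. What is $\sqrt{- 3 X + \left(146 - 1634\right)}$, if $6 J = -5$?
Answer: $i \sqrt{1497} \approx 38.691 i$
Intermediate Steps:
$J = - \frac{5}{6}$ ($J = \frac{1}{6} \left(-5\right) = - \frac{5}{6} \approx -0.83333$)
$X = 3$ ($X = 3 + 0 \frac{-4 + 2 \cdot 3}{- \frac{5}{6}} = 3 + 0 \left(-4 + 6\right) \left(- \frac{6}{5}\right) = 3 + 0 \cdot 2 \left(- \frac{6}{5}\right) = 3 + 0 \left(- \frac{12}{5}\right) = 3 + 0 = 3$)
$\sqrt{- 3 X + \left(146 - 1634\right)} = \sqrt{\left(-3\right) 3 + \left(146 - 1634\right)} = \sqrt{-9 - 1488} = \sqrt{-1497} = i \sqrt{1497}$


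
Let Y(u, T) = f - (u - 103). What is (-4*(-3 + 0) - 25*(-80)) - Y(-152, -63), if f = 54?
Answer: 1703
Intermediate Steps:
Y(u, T) = 157 - u (Y(u, T) = 54 - (u - 103) = 54 - (-103 + u) = 54 + (103 - u) = 157 - u)
(-4*(-3 + 0) - 25*(-80)) - Y(-152, -63) = (-4*(-3 + 0) - 25*(-80)) - (157 - 1*(-152)) = (-4*(-3) + 2000) - (157 + 152) = (12 + 2000) - 1*309 = 2012 - 309 = 1703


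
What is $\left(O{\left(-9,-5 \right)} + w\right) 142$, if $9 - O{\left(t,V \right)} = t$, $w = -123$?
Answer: $-14910$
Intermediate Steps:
$O{\left(t,V \right)} = 9 - t$
$\left(O{\left(-9,-5 \right)} + w\right) 142 = \left(\left(9 - -9\right) - 123\right) 142 = \left(\left(9 + 9\right) - 123\right) 142 = \left(18 - 123\right) 142 = \left(-105\right) 142 = -14910$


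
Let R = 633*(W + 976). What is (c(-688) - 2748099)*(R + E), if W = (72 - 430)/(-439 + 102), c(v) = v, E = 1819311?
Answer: -2258226698925279/337 ≈ -6.7010e+12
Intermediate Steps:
W = 358/337 (W = -358/(-337) = -358*(-1/337) = 358/337 ≈ 1.0623)
R = 208427910/337 (R = 633*(358/337 + 976) = 633*(329270/337) = 208427910/337 ≈ 6.1848e+5)
(c(-688) - 2748099)*(R + E) = (-688 - 2748099)*(208427910/337 + 1819311) = -2748787*821535717/337 = -2258226698925279/337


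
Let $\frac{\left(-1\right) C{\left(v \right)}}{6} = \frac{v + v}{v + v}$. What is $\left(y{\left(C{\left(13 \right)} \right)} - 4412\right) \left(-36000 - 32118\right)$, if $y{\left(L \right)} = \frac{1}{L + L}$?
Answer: $\frac{601084585}{2} \approx 3.0054 \cdot 10^{8}$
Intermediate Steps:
$C{\left(v \right)} = -6$ ($C{\left(v \right)} = - 6 \frac{v + v}{v + v} = - 6 \frac{2 v}{2 v} = - 6 \cdot 2 v \frac{1}{2 v} = \left(-6\right) 1 = -6$)
$y{\left(L \right)} = \frac{1}{2 L}$
$\left(y{\left(C{\left(13 \right)} \right)} - 4412\right) \left(-36000 - 32118\right) = \left(\frac{1}{2 \left(-6\right)} - 4412\right) \left(-36000 - 32118\right) = \left(\frac{1}{2} \left(- \frac{1}{6}\right) - 4412\right) \left(-36000 - 32118\right) = \left(- \frac{1}{12} - 4412\right) \left(-36000 - 32118\right) = \left(- \frac{52945}{12}\right) \left(-68118\right) = \frac{601084585}{2}$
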